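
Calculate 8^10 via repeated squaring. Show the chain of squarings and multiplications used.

Computing 8^10 by squaring (build up from 8^1; each line after the first costs one multiplication):

8^1 = 8
8^2 = (8^1)^2 = 8^2 = 64
8^4 = (8^2)^2 = 64^2 = 4096
8^5 = 8 * 8^4 = 8 * 4096 = 32768
8^10 = (8^5)^2 = 32768^2 = 1073741824

Result: 1073741824
Multiplications needed: 4 (4 lines after 8^1)

8^10 = 1073741824. Using exponentiation by squaring, this requires 4 multiplications. The key idea: if the exponent is even, square the half-power; if odd, multiply by the base once.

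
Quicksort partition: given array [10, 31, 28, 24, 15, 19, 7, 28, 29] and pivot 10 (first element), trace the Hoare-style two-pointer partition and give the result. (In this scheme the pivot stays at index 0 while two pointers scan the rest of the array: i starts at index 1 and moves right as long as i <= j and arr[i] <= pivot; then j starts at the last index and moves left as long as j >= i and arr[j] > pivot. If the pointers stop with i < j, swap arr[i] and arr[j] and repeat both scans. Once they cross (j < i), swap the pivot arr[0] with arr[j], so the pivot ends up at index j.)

Hoare-style two-pointer partition with pivot = 10:

Initial array: [10, 31, 28, 24, 15, 19, 7, 28, 29]

Pointers start at i = 1, j = 8.
i stops at index 1 (arr[1]=31 > 10), j stops at index 6 (arr[6]=7 <= 10): swap arr[1] and arr[6], array becomes [10, 7, 28, 24, 15, 19, 31, 28, 29]
i ends at 2, j ends at 1: the pointers have crossed (j < i), so scanning stops.

Swap pivot arr[0] with arr[1] to place pivot at position 1: [7, 10, 28, 24, 15, 19, 31, 28, 29]
Pivot position: 1

After partitioning with pivot 10, the array becomes [7, 10, 28, 24, 15, 19, 31, 28, 29]. The pivot is placed at index 1. All elements to the left of the pivot are <= 10, and all elements to the right are > 10.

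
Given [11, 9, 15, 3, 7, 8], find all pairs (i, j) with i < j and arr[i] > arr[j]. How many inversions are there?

Finding inversions in [11, 9, 15, 3, 7, 8]:

(0, 1): arr[0]=11 > arr[1]=9
(0, 3): arr[0]=11 > arr[3]=3
(0, 4): arr[0]=11 > arr[4]=7
(0, 5): arr[0]=11 > arr[5]=8
(1, 3): arr[1]=9 > arr[3]=3
(1, 4): arr[1]=9 > arr[4]=7
(1, 5): arr[1]=9 > arr[5]=8
(2, 3): arr[2]=15 > arr[3]=3
(2, 4): arr[2]=15 > arr[4]=7
(2, 5): arr[2]=15 > arr[5]=8

Total inversions: 10

The array has 10 inversion(s): (0,1), (0,3), (0,4), (0,5), (1,3), (1,4), (1,5), (2,3), (2,4), (2,5). Each pair (i,j) satisfies i < j and arr[i] > arr[j].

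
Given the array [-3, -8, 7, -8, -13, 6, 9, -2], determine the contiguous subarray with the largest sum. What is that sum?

Using Kadane's algorithm on [-3, -8, 7, -8, -13, 6, 9, -2]:

Scanning through the array:
Position 1 (value -8): max_ending_here = -8, max_so_far = -3
Position 2 (value 7): max_ending_here = 7, max_so_far = 7
Position 3 (value -8): max_ending_here = -1, max_so_far = 7
Position 4 (value -13): max_ending_here = -13, max_so_far = 7
Position 5 (value 6): max_ending_here = 6, max_so_far = 7
Position 6 (value 9): max_ending_here = 15, max_so_far = 15
Position 7 (value -2): max_ending_here = 13, max_so_far = 15

Maximum subarray: [6, 9]
Maximum sum: 15

The maximum subarray is [6, 9] with sum 15. This subarray runs from index 5 to index 6.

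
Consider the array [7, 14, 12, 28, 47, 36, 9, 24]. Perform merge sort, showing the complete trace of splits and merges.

Merge sort trace:

Split: [7, 14, 12, 28, 47, 36, 9, 24] -> [7, 14, 12, 28] and [47, 36, 9, 24]
  Split: [7, 14, 12, 28] -> [7, 14] and [12, 28]
    Split: [7, 14] -> [7] and [14]
    Merge: [7] + [14] -> [7, 14]
    Split: [12, 28] -> [12] and [28]
    Merge: [12] + [28] -> [12, 28]
  Merge: [7, 14] + [12, 28] -> [7, 12, 14, 28]
  Split: [47, 36, 9, 24] -> [47, 36] and [9, 24]
    Split: [47, 36] -> [47] and [36]
    Merge: [47] + [36] -> [36, 47]
    Split: [9, 24] -> [9] and [24]
    Merge: [9] + [24] -> [9, 24]
  Merge: [36, 47] + [9, 24] -> [9, 24, 36, 47]
Merge: [7, 12, 14, 28] + [9, 24, 36, 47] -> [7, 9, 12, 14, 24, 28, 36, 47]

Final sorted array: [7, 9, 12, 14, 24, 28, 36, 47]

The merge sort proceeds by recursively splitting the array and merging sorted halves.
After all merges, the sorted array is [7, 9, 12, 14, 24, 28, 36, 47].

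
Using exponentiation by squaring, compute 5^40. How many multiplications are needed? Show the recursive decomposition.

Computing 5^40 by squaring (build up from 5^1; each line after the first costs one multiplication):

5^1 = 5
5^2 = (5^1)^2 = 5^2 = 25
5^4 = (5^2)^2 = 25^2 = 625
5^5 = 5 * 5^4 = 5 * 625 = 3125
5^10 = (5^5)^2 = 3125^2 = 9765625
5^20 = (5^10)^2 = 9765625^2 = 95367431640625
5^40 = (5^20)^2 = 95367431640625^2 = 9094947017729282379150390625

Result: 9094947017729282379150390625
Multiplications needed: 6 (6 lines after 5^1)

5^40 = 9094947017729282379150390625. Using exponentiation by squaring, this requires 6 multiplications. The key idea: if the exponent is even, square the half-power; if odd, multiply by the base once.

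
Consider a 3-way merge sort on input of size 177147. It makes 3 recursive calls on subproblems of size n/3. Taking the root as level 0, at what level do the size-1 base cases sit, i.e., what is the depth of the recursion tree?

For divide and conquer with division factor 3:

Problem sizes at each level:
Level 0: 177147
Level 1: 59049
Level 2: 19683
Level 3: 6561
Level 4: 2187
Level 5: 729
Level 6: 243
Level 7: 81
Level 8: 27
Level 9: 9
Level 10: 3
Level 11: 1

The root is level 0 and the size-1 base case is level 11 (the tree spans levels 0 through 11, i.e. 12 levels counting the root), so the depth is the number of divisions: log_3(177147) = 11

The recursion tree depth is log_3(177147) = 11. At each level, the problem size is divided by 3, so it takes 11 divisions to reduce to a base case of size 1. The algorithm makes 3 recursive calls at each level.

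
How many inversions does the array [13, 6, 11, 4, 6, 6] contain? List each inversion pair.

Finding inversions in [13, 6, 11, 4, 6, 6]:

(0, 1): arr[0]=13 > arr[1]=6
(0, 2): arr[0]=13 > arr[2]=11
(0, 3): arr[0]=13 > arr[3]=4
(0, 4): arr[0]=13 > arr[4]=6
(0, 5): arr[0]=13 > arr[5]=6
(1, 3): arr[1]=6 > arr[3]=4
(2, 3): arr[2]=11 > arr[3]=4
(2, 4): arr[2]=11 > arr[4]=6
(2, 5): arr[2]=11 > arr[5]=6

Total inversions: 9

The array has 9 inversion(s): (0,1), (0,2), (0,3), (0,4), (0,5), (1,3), (2,3), (2,4), (2,5). Each pair (i,j) satisfies i < j and arr[i] > arr[j].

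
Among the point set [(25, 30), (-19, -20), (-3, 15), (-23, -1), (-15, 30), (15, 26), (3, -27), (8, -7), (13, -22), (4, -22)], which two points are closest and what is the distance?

Computing all pairwise distances among 10 points:

d((25, 30), (-19, -20)) = 66.6033
d((25, 30), (-3, 15)) = 31.7648
d((25, 30), (-23, -1)) = 57.1402
d((25, 30), (-15, 30)) = 40.0
d((25, 30), (15, 26)) = 10.7703
d((25, 30), (3, -27)) = 61.0983
d((25, 30), (8, -7)) = 40.7185
d((25, 30), (13, -22)) = 53.3667
d((25, 30), (4, -22)) = 56.0803
d((-19, -20), (-3, 15)) = 38.4838
d((-19, -20), (-23, -1)) = 19.4165
d((-19, -20), (-15, 30)) = 50.1597
d((-19, -20), (15, 26)) = 57.2014
d((-19, -20), (3, -27)) = 23.0868
d((-19, -20), (8, -7)) = 29.9666
d((-19, -20), (13, -22)) = 32.0624
d((-19, -20), (4, -22)) = 23.0868
d((-3, 15), (-23, -1)) = 25.6125
d((-3, 15), (-15, 30)) = 19.2094
d((-3, 15), (15, 26)) = 21.095
d((-3, 15), (3, -27)) = 42.4264
d((-3, 15), (8, -7)) = 24.5967
d((-3, 15), (13, -22)) = 40.3113
d((-3, 15), (4, -22)) = 37.6563
d((-23, -1), (-15, 30)) = 32.0156
d((-23, -1), (15, 26)) = 46.6154
d((-23, -1), (3, -27)) = 36.7696
d((-23, -1), (8, -7)) = 31.5753
d((-23, -1), (13, -22)) = 41.6773
d((-23, -1), (4, -22)) = 34.2053
d((-15, 30), (15, 26)) = 30.2655
d((-15, 30), (3, -27)) = 59.7746
d((-15, 30), (8, -7)) = 43.566
d((-15, 30), (13, -22)) = 59.0593
d((-15, 30), (4, -22)) = 55.3624
d((15, 26), (3, -27)) = 54.3415
d((15, 26), (8, -7)) = 33.7343
d((15, 26), (13, -22)) = 48.0416
d((15, 26), (4, -22)) = 49.2443
d((3, -27), (8, -7)) = 20.6155
d((3, -27), (13, -22)) = 11.1803
d((3, -27), (4, -22)) = 5.099 <-- minimum
d((8, -7), (13, -22)) = 15.8114
d((8, -7), (4, -22)) = 15.5242
d((13, -22), (4, -22)) = 9.0

Closest pair: (3, -27) and (4, -22) with distance 5.099

The closest pair is (3, -27) and (4, -22) with Euclidean distance 5.099. For 10 points, brute-force pairwise comparison is shown above. For large n, the divide-and-conquer algorithm (sort by x, recurse on halves, check the dividing strip) achieves O(n log n).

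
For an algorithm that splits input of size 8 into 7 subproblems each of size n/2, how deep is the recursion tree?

For divide and conquer with division factor 2:

Problem sizes at each level:
Level 0: 8
Level 1: 4
Level 2: 2
Level 3: 1

The root is level 0 and the size-1 base case is level 3 (the tree spans levels 0 through 3, i.e. 4 levels counting the root), so the depth is the number of divisions: log_2(8) = 3

The recursion tree depth is log_2(8) = 3. At each level, the problem size is divided by 2, so it takes 3 divisions to reduce to a base case of size 1. The algorithm makes 7 recursive calls at each level.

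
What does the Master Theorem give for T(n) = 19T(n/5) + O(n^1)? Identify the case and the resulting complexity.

Master Theorem for T(n) = 19T(n/5) + O(n^1):

a = 19, b = 5, c = 1
log_b(a) = log_5(19) = 1.8295

Case 1: c = 1 < log_5(19) = 1.8295
T(n) = O(n^(log_5 19))

For T(n) = 19T(n/5) + O(n^1): log_5(19) = 1.8295. This is Case 1 of the Master Theorem (c < log_b(a), work dominated by leaves), giving O(n^(log_5 19)).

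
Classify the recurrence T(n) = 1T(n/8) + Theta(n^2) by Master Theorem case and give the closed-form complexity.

Master Theorem for T(n) = 1T(n/8) + O(n^2):

a = 1, b = 8, c = 2
log_b(a) = log_8(1) = 0.0000

Case 3: c = 2 > log_8(1) = 0.0000
T(n) = O(n^2) = O(n^2)

For T(n) = 1T(n/8) + O(n^2): log_8(1) = 0.0000. This is Case 3 of the Master Theorem (c > log_b(a), work dominated by root), giving O(n^2).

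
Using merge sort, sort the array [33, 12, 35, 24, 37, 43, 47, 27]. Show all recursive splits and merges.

Merge sort trace:

Split: [33, 12, 35, 24, 37, 43, 47, 27] -> [33, 12, 35, 24] and [37, 43, 47, 27]
  Split: [33, 12, 35, 24] -> [33, 12] and [35, 24]
    Split: [33, 12] -> [33] and [12]
    Merge: [33] + [12] -> [12, 33]
    Split: [35, 24] -> [35] and [24]
    Merge: [35] + [24] -> [24, 35]
  Merge: [12, 33] + [24, 35] -> [12, 24, 33, 35]
  Split: [37, 43, 47, 27] -> [37, 43] and [47, 27]
    Split: [37, 43] -> [37] and [43]
    Merge: [37] + [43] -> [37, 43]
    Split: [47, 27] -> [47] and [27]
    Merge: [47] + [27] -> [27, 47]
  Merge: [37, 43] + [27, 47] -> [27, 37, 43, 47]
Merge: [12, 24, 33, 35] + [27, 37, 43, 47] -> [12, 24, 27, 33, 35, 37, 43, 47]

Final sorted array: [12, 24, 27, 33, 35, 37, 43, 47]

The merge sort proceeds by recursively splitting the array and merging sorted halves.
After all merges, the sorted array is [12, 24, 27, 33, 35, 37, 43, 47].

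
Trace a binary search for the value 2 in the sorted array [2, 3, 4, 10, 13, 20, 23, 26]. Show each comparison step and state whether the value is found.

Binary search for 2 in [2, 3, 4, 10, 13, 20, 23, 26]:

lo=0, hi=7, mid=3, arr[mid]=10 -> 10 > 2, search left half
lo=0, hi=2, mid=1, arr[mid]=3 -> 3 > 2, search left half
lo=0, hi=0, mid=0, arr[mid]=2 -> Found target at index 0!

Binary search finds 2 at index 0 after 3 comparisons. The search repeatedly halves the search space by comparing with the middle element.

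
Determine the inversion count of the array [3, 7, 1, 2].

Finding inversions in [3, 7, 1, 2]:

(0, 2): arr[0]=3 > arr[2]=1
(0, 3): arr[0]=3 > arr[3]=2
(1, 2): arr[1]=7 > arr[2]=1
(1, 3): arr[1]=7 > arr[3]=2

Total inversions: 4

The array has 4 inversion(s): (0,2), (0,3), (1,2), (1,3). Each pair (i,j) satisfies i < j and arr[i] > arr[j].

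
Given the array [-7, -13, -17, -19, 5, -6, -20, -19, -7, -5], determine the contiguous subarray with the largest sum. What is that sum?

Using Kadane's algorithm on [-7, -13, -17, -19, 5, -6, -20, -19, -7, -5]:

Scanning through the array:
Position 1 (value -13): max_ending_here = -13, max_so_far = -7
Position 2 (value -17): max_ending_here = -17, max_so_far = -7
Position 3 (value -19): max_ending_here = -19, max_so_far = -7
Position 4 (value 5): max_ending_here = 5, max_so_far = 5
Position 5 (value -6): max_ending_here = -1, max_so_far = 5
Position 6 (value -20): max_ending_here = -20, max_so_far = 5
Position 7 (value -19): max_ending_here = -19, max_so_far = 5
Position 8 (value -7): max_ending_here = -7, max_so_far = 5
Position 9 (value -5): max_ending_here = -5, max_so_far = 5

Maximum subarray: [5]
Maximum sum: 5

The maximum subarray is [5] with sum 5. This subarray runs from index 4 to index 4.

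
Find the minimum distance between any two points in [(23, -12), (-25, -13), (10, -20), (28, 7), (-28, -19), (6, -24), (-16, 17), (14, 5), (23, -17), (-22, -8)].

Computing all pairwise distances among 10 points:

d((23, -12), (-25, -13)) = 48.0104
d((23, -12), (10, -20)) = 15.2643
d((23, -12), (28, 7)) = 19.6469
d((23, -12), (-28, -19)) = 51.4782
d((23, -12), (6, -24)) = 20.8087
d((23, -12), (-16, 17)) = 48.6004
d((23, -12), (14, 5)) = 19.2354
d((23, -12), (23, -17)) = 5.0 <-- minimum
d((23, -12), (-22, -8)) = 45.1774
d((-25, -13), (10, -20)) = 35.6931
d((-25, -13), (28, 7)) = 56.648
d((-25, -13), (-28, -19)) = 6.7082
d((-25, -13), (6, -24)) = 32.8938
d((-25, -13), (-16, 17)) = 31.3209
d((-25, -13), (14, 5)) = 42.9535
d((-25, -13), (23, -17)) = 48.1664
d((-25, -13), (-22, -8)) = 5.831
d((10, -20), (28, 7)) = 32.45
d((10, -20), (-28, -19)) = 38.0132
d((10, -20), (6, -24)) = 5.6569
d((10, -20), (-16, 17)) = 45.2217
d((10, -20), (14, 5)) = 25.318
d((10, -20), (23, -17)) = 13.3417
d((10, -20), (-22, -8)) = 34.176
d((28, 7), (-28, -19)) = 61.7414
d((28, 7), (6, -24)) = 38.0132
d((28, 7), (-16, 17)) = 45.1221
d((28, 7), (14, 5)) = 14.1421
d((28, 7), (23, -17)) = 24.5153
d((28, 7), (-22, -8)) = 52.2015
d((-28, -19), (6, -24)) = 34.3657
d((-28, -19), (-16, 17)) = 37.9473
d((-28, -19), (14, 5)) = 48.3735
d((-28, -19), (23, -17)) = 51.0392
d((-28, -19), (-22, -8)) = 12.53
d((6, -24), (-16, 17)) = 46.5296
d((6, -24), (14, 5)) = 30.0832
d((6, -24), (23, -17)) = 18.3848
d((6, -24), (-22, -8)) = 32.249
d((-16, 17), (14, 5)) = 32.311
d((-16, 17), (23, -17)) = 51.7397
d((-16, 17), (-22, -8)) = 25.7099
d((14, 5), (23, -17)) = 23.7697
d((14, 5), (-22, -8)) = 38.2753
d((23, -17), (-22, -8)) = 45.8912

Closest pair: (23, -12) and (23, -17) with distance 5.0

The closest pair is (23, -12) and (23, -17) with Euclidean distance 5.0. For 10 points, brute-force pairwise comparison is shown above. For large n, the divide-and-conquer algorithm (sort by x, recurse on halves, check the dividing strip) achieves O(n log n).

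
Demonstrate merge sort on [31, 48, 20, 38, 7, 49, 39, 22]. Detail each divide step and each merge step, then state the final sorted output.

Merge sort trace:

Split: [31, 48, 20, 38, 7, 49, 39, 22] -> [31, 48, 20, 38] and [7, 49, 39, 22]
  Split: [31, 48, 20, 38] -> [31, 48] and [20, 38]
    Split: [31, 48] -> [31] and [48]
    Merge: [31] + [48] -> [31, 48]
    Split: [20, 38] -> [20] and [38]
    Merge: [20] + [38] -> [20, 38]
  Merge: [31, 48] + [20, 38] -> [20, 31, 38, 48]
  Split: [7, 49, 39, 22] -> [7, 49] and [39, 22]
    Split: [7, 49] -> [7] and [49]
    Merge: [7] + [49] -> [7, 49]
    Split: [39, 22] -> [39] and [22]
    Merge: [39] + [22] -> [22, 39]
  Merge: [7, 49] + [22, 39] -> [7, 22, 39, 49]
Merge: [20, 31, 38, 48] + [7, 22, 39, 49] -> [7, 20, 22, 31, 38, 39, 48, 49]

Final sorted array: [7, 20, 22, 31, 38, 39, 48, 49]

The merge sort proceeds by recursively splitting the array and merging sorted halves.
After all merges, the sorted array is [7, 20, 22, 31, 38, 39, 48, 49].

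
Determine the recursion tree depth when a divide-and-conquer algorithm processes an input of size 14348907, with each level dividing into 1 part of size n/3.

For divide and conquer with division factor 3:

Problem sizes at each level:
Level 0: 14348907
Level 1: 4782969
Level 2: 1594323
Level 3: 531441
Level 4: 177147
Level 5: 59049
Level 6: 19683
Level 7: 6561
Level 8: 2187
Level 9: 729
Level 10: 243
Level 11: 81
Level 12: 27
Level 13: 9
Level 14: 3
Level 15: 1

The root is level 0 and the size-1 base case is level 15 (the tree spans levels 0 through 15, i.e. 16 levels counting the root), so the depth is the number of divisions: log_3(14348907) = 15

The recursion tree depth is log_3(14348907) = 15. At each level, the problem size is divided by 3, so it takes 15 divisions to reduce to a base case of size 1. The algorithm makes 1 recursive call at each level.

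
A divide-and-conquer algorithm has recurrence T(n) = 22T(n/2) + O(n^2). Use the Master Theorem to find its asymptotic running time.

Master Theorem for T(n) = 22T(n/2) + O(n^2):

a = 22, b = 2, c = 2
log_b(a) = log_2(22) = 4.4594

Case 1: c = 2 < log_2(22) = 4.4594
T(n) = O(n^(log_2 22))

For T(n) = 22T(n/2) + O(n^2): log_2(22) = 4.4594. This is Case 1 of the Master Theorem (c < log_b(a), work dominated by leaves), giving O(n^(log_2 22)).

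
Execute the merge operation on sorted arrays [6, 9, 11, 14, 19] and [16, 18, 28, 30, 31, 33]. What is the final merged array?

Merging process:

Compare 6 vs 16: take 6 from left. Merged: [6]
Compare 9 vs 16: take 9 from left. Merged: [6, 9]
Compare 11 vs 16: take 11 from left. Merged: [6, 9, 11]
Compare 14 vs 16: take 14 from left. Merged: [6, 9, 11, 14]
Compare 19 vs 16: take 16 from right. Merged: [6, 9, 11, 14, 16]
Compare 19 vs 18: take 18 from right. Merged: [6, 9, 11, 14, 16, 18]
Compare 19 vs 28: take 19 from left. Merged: [6, 9, 11, 14, 16, 18, 19]
Append remaining from right: [28, 30, 31, 33]. Merged: [6, 9, 11, 14, 16, 18, 19, 28, 30, 31, 33]

Final merged array: [6, 9, 11, 14, 16, 18, 19, 28, 30, 31, 33]
Total comparisons: 7

The merged array is [6, 9, 11, 14, 16, 18, 19, 28, 30, 31, 33], requiring 7 comparisons. The merge step runs in O(n) time where n is the total number of elements.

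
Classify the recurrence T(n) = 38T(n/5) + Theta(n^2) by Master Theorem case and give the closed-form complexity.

Master Theorem for T(n) = 38T(n/5) + O(n^2):

a = 38, b = 5, c = 2
log_b(a) = log_5(38) = 2.2602

Case 1: c = 2 < log_5(38) = 2.2602
T(n) = O(n^(log_5 38))

For T(n) = 38T(n/5) + O(n^2): log_5(38) = 2.2602. This is Case 1 of the Master Theorem (c < log_b(a), work dominated by leaves), giving O(n^(log_5 38)).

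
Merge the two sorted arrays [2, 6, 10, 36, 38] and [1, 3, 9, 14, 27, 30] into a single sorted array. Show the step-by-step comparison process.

Merging process:

Compare 2 vs 1: take 1 from right. Merged: [1]
Compare 2 vs 3: take 2 from left. Merged: [1, 2]
Compare 6 vs 3: take 3 from right. Merged: [1, 2, 3]
Compare 6 vs 9: take 6 from left. Merged: [1, 2, 3, 6]
Compare 10 vs 9: take 9 from right. Merged: [1, 2, 3, 6, 9]
Compare 10 vs 14: take 10 from left. Merged: [1, 2, 3, 6, 9, 10]
Compare 36 vs 14: take 14 from right. Merged: [1, 2, 3, 6, 9, 10, 14]
Compare 36 vs 27: take 27 from right. Merged: [1, 2, 3, 6, 9, 10, 14, 27]
Compare 36 vs 30: take 30 from right. Merged: [1, 2, 3, 6, 9, 10, 14, 27, 30]
Append remaining from left: [36, 38]. Merged: [1, 2, 3, 6, 9, 10, 14, 27, 30, 36, 38]

Final merged array: [1, 2, 3, 6, 9, 10, 14, 27, 30, 36, 38]
Total comparisons: 9

The merged array is [1, 2, 3, 6, 9, 10, 14, 27, 30, 36, 38], requiring 9 comparisons. The merge step runs in O(n) time where n is the total number of elements.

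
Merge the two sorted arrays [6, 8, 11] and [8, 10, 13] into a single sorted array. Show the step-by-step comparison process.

Merging process:

Compare 6 vs 8: take 6 from left. Merged: [6]
Compare 8 vs 8: take 8 from left. Merged: [6, 8]
Compare 11 vs 8: take 8 from right. Merged: [6, 8, 8]
Compare 11 vs 10: take 10 from right. Merged: [6, 8, 8, 10]
Compare 11 vs 13: take 11 from left. Merged: [6, 8, 8, 10, 11]
Append remaining from right: [13]. Merged: [6, 8, 8, 10, 11, 13]

Final merged array: [6, 8, 8, 10, 11, 13]
Total comparisons: 5

The merged array is [6, 8, 8, 10, 11, 13], requiring 5 comparisons. The merge step runs in O(n) time where n is the total number of elements.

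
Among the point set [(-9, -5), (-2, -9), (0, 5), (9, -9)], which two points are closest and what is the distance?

Computing all pairwise distances among 4 points:

d((-9, -5), (-2, -9)) = 8.0623 <-- minimum
d((-9, -5), (0, 5)) = 13.4536
d((-9, -5), (9, -9)) = 18.4391
d((-2, -9), (0, 5)) = 14.1421
d((-2, -9), (9, -9)) = 11.0
d((0, 5), (9, -9)) = 16.6433

Closest pair: (-9, -5) and (-2, -9) with distance 8.0623

The closest pair is (-9, -5) and (-2, -9) with Euclidean distance 8.0623. For 4 points, brute-force pairwise comparison is shown above. For large n, the divide-and-conquer algorithm (sort by x, recurse on halves, check the dividing strip) achieves O(n log n).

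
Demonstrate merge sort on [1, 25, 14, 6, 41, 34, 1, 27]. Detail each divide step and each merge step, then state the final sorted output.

Merge sort trace:

Split: [1, 25, 14, 6, 41, 34, 1, 27] -> [1, 25, 14, 6] and [41, 34, 1, 27]
  Split: [1, 25, 14, 6] -> [1, 25] and [14, 6]
    Split: [1, 25] -> [1] and [25]
    Merge: [1] + [25] -> [1, 25]
    Split: [14, 6] -> [14] and [6]
    Merge: [14] + [6] -> [6, 14]
  Merge: [1, 25] + [6, 14] -> [1, 6, 14, 25]
  Split: [41, 34, 1, 27] -> [41, 34] and [1, 27]
    Split: [41, 34] -> [41] and [34]
    Merge: [41] + [34] -> [34, 41]
    Split: [1, 27] -> [1] and [27]
    Merge: [1] + [27] -> [1, 27]
  Merge: [34, 41] + [1, 27] -> [1, 27, 34, 41]
Merge: [1, 6, 14, 25] + [1, 27, 34, 41] -> [1, 1, 6, 14, 25, 27, 34, 41]

Final sorted array: [1, 1, 6, 14, 25, 27, 34, 41]

The merge sort proceeds by recursively splitting the array and merging sorted halves.
After all merges, the sorted array is [1, 1, 6, 14, 25, 27, 34, 41].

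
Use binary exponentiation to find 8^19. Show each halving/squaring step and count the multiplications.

Computing 8^19 by squaring (build up from 8^1; each line after the first costs one multiplication):

8^1 = 8
8^2 = (8^1)^2 = 8^2 = 64
8^4 = (8^2)^2 = 64^2 = 4096
8^8 = (8^4)^2 = 4096^2 = 16777216
8^9 = 8 * 8^8 = 8 * 16777216 = 134217728
8^18 = (8^9)^2 = 134217728^2 = 18014398509481984
8^19 = 8 * 8^18 = 8 * 18014398509481984 = 144115188075855872

Result: 144115188075855872
Multiplications needed: 6 (6 lines after 8^1)

8^19 = 144115188075855872. Using exponentiation by squaring, this requires 6 multiplications. The key idea: if the exponent is even, square the half-power; if odd, multiply by the base once.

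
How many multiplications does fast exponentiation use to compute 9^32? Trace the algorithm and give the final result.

Computing 9^32 by squaring (build up from 9^1; each line after the first costs one multiplication):

9^1 = 9
9^2 = (9^1)^2 = 9^2 = 81
9^4 = (9^2)^2 = 81^2 = 6561
9^8 = (9^4)^2 = 6561^2 = 43046721
9^16 = (9^8)^2 = 43046721^2 = 1853020188851841
9^32 = (9^16)^2 = 1853020188851841^2 = 3433683820292512484657849089281

Result: 3433683820292512484657849089281
Multiplications needed: 5 (5 lines after 9^1)

9^32 = 3433683820292512484657849089281. Using exponentiation by squaring, this requires 5 multiplications. The key idea: if the exponent is even, square the half-power; if odd, multiply by the base once.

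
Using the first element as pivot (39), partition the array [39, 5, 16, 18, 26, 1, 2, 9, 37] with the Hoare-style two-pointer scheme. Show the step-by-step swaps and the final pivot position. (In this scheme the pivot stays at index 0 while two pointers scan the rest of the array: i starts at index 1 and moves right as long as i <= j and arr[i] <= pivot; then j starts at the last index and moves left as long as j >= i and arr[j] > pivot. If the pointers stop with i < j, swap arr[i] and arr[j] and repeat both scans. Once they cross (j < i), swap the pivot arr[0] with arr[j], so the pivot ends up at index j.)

Hoare-style two-pointer partition with pivot = 39:

Initial array: [39, 5, 16, 18, 26, 1, 2, 9, 37]

Pointers start at i = 1, j = 8.
i ends at 9, j ends at 8: the pointers have crossed (j < i), so scanning stops.

Swap pivot arr[0] with arr[8] to place pivot at position 8: [37, 5, 16, 18, 26, 1, 2, 9, 39]
Pivot position: 8

After partitioning with pivot 39, the array becomes [37, 5, 16, 18, 26, 1, 2, 9, 39]. The pivot is placed at index 8. All elements to the left of the pivot are <= 39, and all elements to the right are > 39.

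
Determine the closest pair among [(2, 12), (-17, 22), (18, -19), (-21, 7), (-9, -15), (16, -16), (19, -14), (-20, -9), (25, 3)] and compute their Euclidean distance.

Computing all pairwise distances among 9 points:

d((2, 12), (-17, 22)) = 21.4709
d((2, 12), (18, -19)) = 34.8855
d((2, 12), (-21, 7)) = 23.5372
d((2, 12), (-9, -15)) = 29.1548
d((2, 12), (16, -16)) = 31.305
d((2, 12), (19, -14)) = 31.0644
d((2, 12), (-20, -9)) = 30.4138
d((2, 12), (25, 3)) = 24.6982
d((-17, 22), (18, -19)) = 53.9073
d((-17, 22), (-21, 7)) = 15.5242
d((-17, 22), (-9, -15)) = 37.855
d((-17, 22), (16, -16)) = 50.3289
d((-17, 22), (19, -14)) = 50.9117
d((-17, 22), (-20, -9)) = 31.1448
d((-17, 22), (25, 3)) = 46.0977
d((18, -19), (-21, 7)) = 46.8722
d((18, -19), (-9, -15)) = 27.2947
d((18, -19), (16, -16)) = 3.6056 <-- minimum
d((18, -19), (19, -14)) = 5.099
d((18, -19), (-20, -9)) = 39.2938
d((18, -19), (25, 3)) = 23.0868
d((-21, 7), (-9, -15)) = 25.0599
d((-21, 7), (16, -16)) = 43.566
d((-21, 7), (19, -14)) = 45.1774
d((-21, 7), (-20, -9)) = 16.0312
d((-21, 7), (25, 3)) = 46.1736
d((-9, -15), (16, -16)) = 25.02
d((-9, -15), (19, -14)) = 28.0179
d((-9, -15), (-20, -9)) = 12.53
d((-9, -15), (25, 3)) = 38.4708
d((16, -16), (19, -14)) = 3.6056 <-- minimum
d((16, -16), (-20, -9)) = 36.6742
d((16, -16), (25, 3)) = 21.0238
d((19, -14), (-20, -9)) = 39.3192
d((19, -14), (25, 3)) = 18.0278
d((-20, -9), (25, 3)) = 46.5725

Minimum distance: 3.6056 (tie among 2 pairs: (18, -19) and (16, -16); (16, -16) and (19, -14))

The minimum Euclidean distance is 3.6056. There is a tie: 2 pairs achieve this minimum — (18, -19) and (16, -16); (16, -16) and (19, -14). Any of these is a valid closest pair. For 9 points, brute-force pairwise comparison is shown above. For large n, the divide-and-conquer algorithm (sort by x, recurse on halves, check the dividing strip) achieves O(n log n).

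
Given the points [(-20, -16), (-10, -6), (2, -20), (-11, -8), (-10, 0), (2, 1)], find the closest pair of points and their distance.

Computing all pairwise distances among 6 points:

d((-20, -16), (-10, -6)) = 14.1421
d((-20, -16), (2, -20)) = 22.3607
d((-20, -16), (-11, -8)) = 12.0416
d((-20, -16), (-10, 0)) = 18.868
d((-20, -16), (2, 1)) = 27.8029
d((-10, -6), (2, -20)) = 18.4391
d((-10, -6), (-11, -8)) = 2.2361 <-- minimum
d((-10, -6), (-10, 0)) = 6.0
d((-10, -6), (2, 1)) = 13.8924
d((2, -20), (-11, -8)) = 17.6918
d((2, -20), (-10, 0)) = 23.3238
d((2, -20), (2, 1)) = 21.0
d((-11, -8), (-10, 0)) = 8.0623
d((-11, -8), (2, 1)) = 15.8114
d((-10, 0), (2, 1)) = 12.0416

Closest pair: (-10, -6) and (-11, -8) with distance 2.2361

The closest pair is (-10, -6) and (-11, -8) with Euclidean distance 2.2361. For 6 points, brute-force pairwise comparison is shown above. For large n, the divide-and-conquer algorithm (sort by x, recurse on halves, check the dividing strip) achieves O(n log n).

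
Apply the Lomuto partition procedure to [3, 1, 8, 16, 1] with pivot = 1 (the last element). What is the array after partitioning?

Lomuto partition with pivot = 1:

Initial array: [3, 1, 8, 16, 1]

arr[0]=3 > 1: no swap
arr[1]=1 <= 1: swap with position 0, array becomes [1, 3, 8, 16, 1]
arr[2]=8 > 1: no swap
arr[3]=16 > 1: no swap

Place pivot at position 1: [1, 1, 8, 16, 3]
Pivot position: 1

After partitioning with pivot 1, the array becomes [1, 1, 8, 16, 3]. The pivot is placed at index 1. All elements to the left of the pivot are <= 1, and all elements to the right are > 1.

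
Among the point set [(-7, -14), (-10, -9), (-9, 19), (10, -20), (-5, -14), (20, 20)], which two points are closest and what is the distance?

Computing all pairwise distances among 6 points:

d((-7, -14), (-10, -9)) = 5.831
d((-7, -14), (-9, 19)) = 33.0606
d((-7, -14), (10, -20)) = 18.0278
d((-7, -14), (-5, -14)) = 2.0 <-- minimum
d((-7, -14), (20, 20)) = 43.4166
d((-10, -9), (-9, 19)) = 28.0179
d((-10, -9), (10, -20)) = 22.8254
d((-10, -9), (-5, -14)) = 7.0711
d((-10, -9), (20, 20)) = 41.7253
d((-9, 19), (10, -20)) = 43.382
d((-9, 19), (-5, -14)) = 33.2415
d((-9, 19), (20, 20)) = 29.0172
d((10, -20), (-5, -14)) = 16.1555
d((10, -20), (20, 20)) = 41.2311
d((-5, -14), (20, 20)) = 42.2019

Closest pair: (-7, -14) and (-5, -14) with distance 2.0

The closest pair is (-7, -14) and (-5, -14) with Euclidean distance 2.0. For 6 points, brute-force pairwise comparison is shown above. For large n, the divide-and-conquer algorithm (sort by x, recurse on halves, check the dividing strip) achieves O(n log n).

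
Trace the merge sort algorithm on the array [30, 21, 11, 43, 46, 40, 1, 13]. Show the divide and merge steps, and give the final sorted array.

Merge sort trace:

Split: [30, 21, 11, 43, 46, 40, 1, 13] -> [30, 21, 11, 43] and [46, 40, 1, 13]
  Split: [30, 21, 11, 43] -> [30, 21] and [11, 43]
    Split: [30, 21] -> [30] and [21]
    Merge: [30] + [21] -> [21, 30]
    Split: [11, 43] -> [11] and [43]
    Merge: [11] + [43] -> [11, 43]
  Merge: [21, 30] + [11, 43] -> [11, 21, 30, 43]
  Split: [46, 40, 1, 13] -> [46, 40] and [1, 13]
    Split: [46, 40] -> [46] and [40]
    Merge: [46] + [40] -> [40, 46]
    Split: [1, 13] -> [1] and [13]
    Merge: [1] + [13] -> [1, 13]
  Merge: [40, 46] + [1, 13] -> [1, 13, 40, 46]
Merge: [11, 21, 30, 43] + [1, 13, 40, 46] -> [1, 11, 13, 21, 30, 40, 43, 46]

Final sorted array: [1, 11, 13, 21, 30, 40, 43, 46]

The merge sort proceeds by recursively splitting the array and merging sorted halves.
After all merges, the sorted array is [1, 11, 13, 21, 30, 40, 43, 46].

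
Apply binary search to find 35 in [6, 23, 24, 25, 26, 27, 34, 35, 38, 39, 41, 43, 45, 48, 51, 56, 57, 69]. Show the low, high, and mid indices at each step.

Binary search for 35 in [6, 23, 24, 25, 26, 27, 34, 35, 38, 39, 41, 43, 45, 48, 51, 56, 57, 69]:

lo=0, hi=17, mid=8, arr[mid]=38 -> 38 > 35, search left half
lo=0, hi=7, mid=3, arr[mid]=25 -> 25 < 35, search right half
lo=4, hi=7, mid=5, arr[mid]=27 -> 27 < 35, search right half
lo=6, hi=7, mid=6, arr[mid]=34 -> 34 < 35, search right half
lo=7, hi=7, mid=7, arr[mid]=35 -> Found target at index 7!

Binary search finds 35 at index 7 after 5 comparisons. The search repeatedly halves the search space by comparing with the middle element.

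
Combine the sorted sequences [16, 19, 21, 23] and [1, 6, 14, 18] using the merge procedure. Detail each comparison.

Merging process:

Compare 16 vs 1: take 1 from right. Merged: [1]
Compare 16 vs 6: take 6 from right. Merged: [1, 6]
Compare 16 vs 14: take 14 from right. Merged: [1, 6, 14]
Compare 16 vs 18: take 16 from left. Merged: [1, 6, 14, 16]
Compare 19 vs 18: take 18 from right. Merged: [1, 6, 14, 16, 18]
Append remaining from left: [19, 21, 23]. Merged: [1, 6, 14, 16, 18, 19, 21, 23]

Final merged array: [1, 6, 14, 16, 18, 19, 21, 23]
Total comparisons: 5

The merged array is [1, 6, 14, 16, 18, 19, 21, 23], requiring 5 comparisons. The merge step runs in O(n) time where n is the total number of elements.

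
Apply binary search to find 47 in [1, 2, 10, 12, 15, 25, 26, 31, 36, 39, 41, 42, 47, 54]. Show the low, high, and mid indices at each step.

Binary search for 47 in [1, 2, 10, 12, 15, 25, 26, 31, 36, 39, 41, 42, 47, 54]:

lo=0, hi=13, mid=6, arr[mid]=26 -> 26 < 47, search right half
lo=7, hi=13, mid=10, arr[mid]=41 -> 41 < 47, search right half
lo=11, hi=13, mid=12, arr[mid]=47 -> Found target at index 12!

Binary search finds 47 at index 12 after 3 comparisons. The search repeatedly halves the search space by comparing with the middle element.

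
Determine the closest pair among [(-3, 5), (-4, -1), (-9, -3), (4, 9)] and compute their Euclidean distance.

Computing all pairwise distances among 4 points:

d((-3, 5), (-4, -1)) = 6.0828
d((-3, 5), (-9, -3)) = 10.0
d((-3, 5), (4, 9)) = 8.0623
d((-4, -1), (-9, -3)) = 5.3852 <-- minimum
d((-4, -1), (4, 9)) = 12.8062
d((-9, -3), (4, 9)) = 17.6918

Closest pair: (-4, -1) and (-9, -3) with distance 5.3852

The closest pair is (-4, -1) and (-9, -3) with Euclidean distance 5.3852. For 4 points, brute-force pairwise comparison is shown above. For large n, the divide-and-conquer algorithm (sort by x, recurse on halves, check the dividing strip) achieves O(n log n).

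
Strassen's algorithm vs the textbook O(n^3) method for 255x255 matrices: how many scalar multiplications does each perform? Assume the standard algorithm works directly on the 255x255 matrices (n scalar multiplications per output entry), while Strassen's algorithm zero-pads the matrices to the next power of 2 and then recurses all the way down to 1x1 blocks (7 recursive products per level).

Matrix multiplication for 255x255 matrices:

Strassen's algorithm requires power-of-2 dimensions. Pad 255x255 to 256x256 (next power of 2).

Standard algorithm: 255^3 = 16581375 multiplications
Strassen's algorithm: 7^(log2(256)) = 7^8 = 5764801 multiplications
Savings: 16581375 - 5764801 = 10816574 multiplications

Standard: 16581375 multiplications (255^3). Strassen: 5764801 multiplications (7^8, after padding to 256x256). Strassen reduces 8 recursive multiplications to 7 at each level.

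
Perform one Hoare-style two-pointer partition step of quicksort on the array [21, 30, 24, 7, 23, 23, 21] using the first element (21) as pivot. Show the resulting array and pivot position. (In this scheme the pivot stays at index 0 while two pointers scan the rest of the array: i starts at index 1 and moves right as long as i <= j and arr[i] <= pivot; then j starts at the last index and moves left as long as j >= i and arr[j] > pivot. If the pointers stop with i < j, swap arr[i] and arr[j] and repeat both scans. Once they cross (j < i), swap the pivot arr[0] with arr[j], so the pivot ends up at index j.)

Hoare-style two-pointer partition with pivot = 21:

Initial array: [21, 30, 24, 7, 23, 23, 21]

Pointers start at i = 1, j = 6.
i stops at index 1 (arr[1]=30 > 21), j stops at index 6 (arr[6]=21 <= 21): swap arr[1] and arr[6], array becomes [21, 21, 24, 7, 23, 23, 30]
i stops at index 2 (arr[2]=24 > 21), j stops at index 3 (arr[3]=7 <= 21): swap arr[2] and arr[3], array becomes [21, 21, 7, 24, 23, 23, 30]
i ends at 3, j ends at 2: the pointers have crossed (j < i), so scanning stops.

Swap pivot arr[0] with arr[2] to place pivot at position 2: [7, 21, 21, 24, 23, 23, 30]
Pivot position: 2

After partitioning with pivot 21, the array becomes [7, 21, 21, 24, 23, 23, 30]. The pivot is placed at index 2. All elements to the left of the pivot are <= 21, and all elements to the right are > 21.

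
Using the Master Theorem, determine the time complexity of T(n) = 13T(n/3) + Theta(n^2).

Master Theorem for T(n) = 13T(n/3) + O(n^2):

a = 13, b = 3, c = 2
log_b(a) = log_3(13) = 2.3347

Case 1: c = 2 < log_3(13) = 2.3347
T(n) = O(n^(log_3 13))

For T(n) = 13T(n/3) + O(n^2): log_3(13) = 2.3347. This is Case 1 of the Master Theorem (c < log_b(a), work dominated by leaves), giving O(n^(log_3 13)).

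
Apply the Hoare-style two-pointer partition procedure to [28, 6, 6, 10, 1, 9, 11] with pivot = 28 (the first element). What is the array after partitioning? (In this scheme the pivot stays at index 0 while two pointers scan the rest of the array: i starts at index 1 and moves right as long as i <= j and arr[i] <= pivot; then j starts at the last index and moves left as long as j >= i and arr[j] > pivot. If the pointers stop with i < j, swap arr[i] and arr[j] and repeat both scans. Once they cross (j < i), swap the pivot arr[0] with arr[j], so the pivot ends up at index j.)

Hoare-style two-pointer partition with pivot = 28:

Initial array: [28, 6, 6, 10, 1, 9, 11]

Pointers start at i = 1, j = 6.
i ends at 7, j ends at 6: the pointers have crossed (j < i), so scanning stops.

Swap pivot arr[0] with arr[6] to place pivot at position 6: [11, 6, 6, 10, 1, 9, 28]
Pivot position: 6

After partitioning with pivot 28, the array becomes [11, 6, 6, 10, 1, 9, 28]. The pivot is placed at index 6. All elements to the left of the pivot are <= 28, and all elements to the right are > 28.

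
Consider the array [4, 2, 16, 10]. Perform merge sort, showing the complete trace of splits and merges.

Merge sort trace:

Split: [4, 2, 16, 10] -> [4, 2] and [16, 10]
  Split: [4, 2] -> [4] and [2]
  Merge: [4] + [2] -> [2, 4]
  Split: [16, 10] -> [16] and [10]
  Merge: [16] + [10] -> [10, 16]
Merge: [2, 4] + [10, 16] -> [2, 4, 10, 16]

Final sorted array: [2, 4, 10, 16]

The merge sort proceeds by recursively splitting the array and merging sorted halves.
After all merges, the sorted array is [2, 4, 10, 16].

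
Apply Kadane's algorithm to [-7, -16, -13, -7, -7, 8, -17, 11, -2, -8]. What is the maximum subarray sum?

Using Kadane's algorithm on [-7, -16, -13, -7, -7, 8, -17, 11, -2, -8]:

Scanning through the array:
Position 1 (value -16): max_ending_here = -16, max_so_far = -7
Position 2 (value -13): max_ending_here = -13, max_so_far = -7
Position 3 (value -7): max_ending_here = -7, max_so_far = -7
Position 4 (value -7): max_ending_here = -7, max_so_far = -7
Position 5 (value 8): max_ending_here = 8, max_so_far = 8
Position 6 (value -17): max_ending_here = -9, max_so_far = 8
Position 7 (value 11): max_ending_here = 11, max_so_far = 11
Position 8 (value -2): max_ending_here = 9, max_so_far = 11
Position 9 (value -8): max_ending_here = 1, max_so_far = 11

Maximum subarray: [11]
Maximum sum: 11

The maximum subarray is [11] with sum 11. This subarray runs from index 7 to index 7.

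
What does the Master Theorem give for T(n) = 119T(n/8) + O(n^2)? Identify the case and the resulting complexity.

Master Theorem for T(n) = 119T(n/8) + O(n^2):

a = 119, b = 8, c = 2
log_b(a) = log_8(119) = 2.2983

Case 1: c = 2 < log_8(119) = 2.2983
T(n) = O(n^(log_8 119))

For T(n) = 119T(n/8) + O(n^2): log_8(119) = 2.2983. This is Case 1 of the Master Theorem (c < log_b(a), work dominated by leaves), giving O(n^(log_8 119)).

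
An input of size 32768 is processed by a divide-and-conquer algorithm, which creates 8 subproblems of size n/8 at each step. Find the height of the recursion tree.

For divide and conquer with division factor 8:

Problem sizes at each level:
Level 0: 32768
Level 1: 4096
Level 2: 512
Level 3: 64
Level 4: 8
Level 5: 1

The root is level 0 and the size-1 base case is level 5 (the tree spans levels 0 through 5, i.e. 6 levels counting the root), so the depth is the number of divisions: log_8(32768) = 5

The recursion tree depth is log_8(32768) = 5. At each level, the problem size is divided by 8, so it takes 5 divisions to reduce to a base case of size 1. The algorithm makes 8 recursive calls at each level.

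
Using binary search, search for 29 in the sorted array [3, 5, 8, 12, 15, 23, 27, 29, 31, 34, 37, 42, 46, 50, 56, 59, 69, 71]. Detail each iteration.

Binary search for 29 in [3, 5, 8, 12, 15, 23, 27, 29, 31, 34, 37, 42, 46, 50, 56, 59, 69, 71]:

lo=0, hi=17, mid=8, arr[mid]=31 -> 31 > 29, search left half
lo=0, hi=7, mid=3, arr[mid]=12 -> 12 < 29, search right half
lo=4, hi=7, mid=5, arr[mid]=23 -> 23 < 29, search right half
lo=6, hi=7, mid=6, arr[mid]=27 -> 27 < 29, search right half
lo=7, hi=7, mid=7, arr[mid]=29 -> Found target at index 7!

Binary search finds 29 at index 7 after 5 comparisons. The search repeatedly halves the search space by comparing with the middle element.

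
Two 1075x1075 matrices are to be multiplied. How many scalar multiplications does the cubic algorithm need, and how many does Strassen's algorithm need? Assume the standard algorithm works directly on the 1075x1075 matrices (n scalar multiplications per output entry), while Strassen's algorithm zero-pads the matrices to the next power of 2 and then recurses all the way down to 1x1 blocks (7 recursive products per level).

Matrix multiplication for 1075x1075 matrices:

Strassen's algorithm requires power-of-2 dimensions. Pad 1075x1075 to 2048x2048 (next power of 2).

Standard algorithm: 1075^3 = 1242296875 multiplications
Strassen's algorithm: 7^(log2(2048)) = 7^11 = 1977326743 multiplications
Difference: 1242296875 - 1977326743 = -735029868 (Strassen uses MORE here due to padding overhead — for small or just-over-power-of-2 n, padding can outweigh the per-level savings)

Standard: 1242296875 multiplications (1075^3). Strassen: 1977326743 multiplications (7^11, after padding to 2048x2048). Strassen reduces 8 recursive multiplications to 7 at each level.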